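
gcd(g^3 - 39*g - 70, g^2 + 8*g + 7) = 1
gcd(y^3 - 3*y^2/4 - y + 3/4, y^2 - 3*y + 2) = y - 1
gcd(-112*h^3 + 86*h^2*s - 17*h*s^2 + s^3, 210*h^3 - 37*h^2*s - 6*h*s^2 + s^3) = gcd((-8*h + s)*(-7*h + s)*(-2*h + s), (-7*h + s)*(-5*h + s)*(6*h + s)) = -7*h + s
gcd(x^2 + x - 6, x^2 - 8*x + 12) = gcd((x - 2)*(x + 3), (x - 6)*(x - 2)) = x - 2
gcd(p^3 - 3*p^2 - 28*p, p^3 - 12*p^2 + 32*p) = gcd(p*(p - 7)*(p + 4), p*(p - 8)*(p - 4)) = p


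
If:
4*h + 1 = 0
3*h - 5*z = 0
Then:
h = -1/4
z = -3/20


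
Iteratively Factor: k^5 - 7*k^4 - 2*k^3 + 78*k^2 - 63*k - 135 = (k - 5)*(k^4 - 2*k^3 - 12*k^2 + 18*k + 27) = (k - 5)*(k + 1)*(k^3 - 3*k^2 - 9*k + 27) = (k - 5)*(k - 3)*(k + 1)*(k^2 - 9) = (k - 5)*(k - 3)*(k + 1)*(k + 3)*(k - 3)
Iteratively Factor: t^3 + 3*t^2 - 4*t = (t - 1)*(t^2 + 4*t) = t*(t - 1)*(t + 4)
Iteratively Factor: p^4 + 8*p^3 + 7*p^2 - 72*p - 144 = (p - 3)*(p^3 + 11*p^2 + 40*p + 48) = (p - 3)*(p + 3)*(p^2 + 8*p + 16) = (p - 3)*(p + 3)*(p + 4)*(p + 4)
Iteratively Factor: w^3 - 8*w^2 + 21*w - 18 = (w - 3)*(w^2 - 5*w + 6) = (w - 3)^2*(w - 2)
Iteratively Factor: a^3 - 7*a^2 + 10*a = (a)*(a^2 - 7*a + 10) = a*(a - 2)*(a - 5)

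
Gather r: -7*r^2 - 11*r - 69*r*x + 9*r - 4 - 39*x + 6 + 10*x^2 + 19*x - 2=-7*r^2 + r*(-69*x - 2) + 10*x^2 - 20*x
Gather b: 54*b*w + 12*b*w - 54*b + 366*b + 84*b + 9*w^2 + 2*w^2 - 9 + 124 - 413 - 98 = b*(66*w + 396) + 11*w^2 - 396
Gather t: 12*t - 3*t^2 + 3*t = -3*t^2 + 15*t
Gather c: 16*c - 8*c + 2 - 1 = 8*c + 1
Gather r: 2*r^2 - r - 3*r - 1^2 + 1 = 2*r^2 - 4*r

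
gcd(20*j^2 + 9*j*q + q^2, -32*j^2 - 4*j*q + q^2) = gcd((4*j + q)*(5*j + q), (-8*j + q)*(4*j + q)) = 4*j + q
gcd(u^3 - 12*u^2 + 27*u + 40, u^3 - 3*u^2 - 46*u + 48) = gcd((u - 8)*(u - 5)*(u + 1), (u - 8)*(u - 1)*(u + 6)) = u - 8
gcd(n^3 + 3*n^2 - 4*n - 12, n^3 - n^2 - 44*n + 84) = n - 2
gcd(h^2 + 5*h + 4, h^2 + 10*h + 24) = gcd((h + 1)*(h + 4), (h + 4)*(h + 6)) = h + 4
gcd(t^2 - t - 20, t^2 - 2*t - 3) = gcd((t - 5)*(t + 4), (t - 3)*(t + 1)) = 1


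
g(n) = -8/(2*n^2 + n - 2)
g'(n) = -8*(-4*n - 1)/(2*n^2 + n - 2)^2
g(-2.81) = -0.73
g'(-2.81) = -0.68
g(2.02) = -0.98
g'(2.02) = 1.09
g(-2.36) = -1.18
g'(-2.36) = -1.47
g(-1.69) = -3.96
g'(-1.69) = -11.27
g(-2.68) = -0.83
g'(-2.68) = -0.83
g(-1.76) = -3.29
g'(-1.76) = -8.15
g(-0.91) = 6.38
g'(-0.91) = -13.43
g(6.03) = -0.10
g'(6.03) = 0.03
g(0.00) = 4.00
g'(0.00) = 2.00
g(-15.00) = -0.02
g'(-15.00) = 0.00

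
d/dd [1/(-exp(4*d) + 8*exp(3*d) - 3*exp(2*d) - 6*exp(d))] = 2*(2*exp(3*d) - 12*exp(2*d) + 3*exp(d) + 3)*exp(-d)/(exp(3*d) - 8*exp(2*d) + 3*exp(d) + 6)^2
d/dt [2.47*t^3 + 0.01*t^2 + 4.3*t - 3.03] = 7.41*t^2 + 0.02*t + 4.3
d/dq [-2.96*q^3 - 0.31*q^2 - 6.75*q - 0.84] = -8.88*q^2 - 0.62*q - 6.75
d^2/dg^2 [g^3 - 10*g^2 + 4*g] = 6*g - 20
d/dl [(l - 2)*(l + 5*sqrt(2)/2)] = 2*l - 2 + 5*sqrt(2)/2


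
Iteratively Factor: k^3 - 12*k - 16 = (k - 4)*(k^2 + 4*k + 4) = (k - 4)*(k + 2)*(k + 2)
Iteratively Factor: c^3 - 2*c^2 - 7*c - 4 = (c + 1)*(c^2 - 3*c - 4) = (c - 4)*(c + 1)*(c + 1)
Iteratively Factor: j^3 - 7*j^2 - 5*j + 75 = (j - 5)*(j^2 - 2*j - 15) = (j - 5)*(j + 3)*(j - 5)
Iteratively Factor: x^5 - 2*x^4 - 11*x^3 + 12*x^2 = (x)*(x^4 - 2*x^3 - 11*x^2 + 12*x) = x*(x - 4)*(x^3 + 2*x^2 - 3*x) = x*(x - 4)*(x - 1)*(x^2 + 3*x) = x^2*(x - 4)*(x - 1)*(x + 3)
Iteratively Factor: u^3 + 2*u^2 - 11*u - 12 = (u + 4)*(u^2 - 2*u - 3) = (u + 1)*(u + 4)*(u - 3)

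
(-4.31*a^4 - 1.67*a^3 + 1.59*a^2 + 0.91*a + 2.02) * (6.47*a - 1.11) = -27.8857*a^5 - 6.0208*a^4 + 12.141*a^3 + 4.1228*a^2 + 12.0593*a - 2.2422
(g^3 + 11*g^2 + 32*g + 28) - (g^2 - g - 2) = g^3 + 10*g^2 + 33*g + 30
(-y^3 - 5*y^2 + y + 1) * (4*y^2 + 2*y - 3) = -4*y^5 - 22*y^4 - 3*y^3 + 21*y^2 - y - 3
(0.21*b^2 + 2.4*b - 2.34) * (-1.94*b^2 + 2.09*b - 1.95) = -0.4074*b^4 - 4.2171*b^3 + 9.1461*b^2 - 9.5706*b + 4.563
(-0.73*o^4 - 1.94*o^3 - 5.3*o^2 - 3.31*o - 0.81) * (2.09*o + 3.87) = -1.5257*o^5 - 6.8797*o^4 - 18.5848*o^3 - 27.4289*o^2 - 14.5026*o - 3.1347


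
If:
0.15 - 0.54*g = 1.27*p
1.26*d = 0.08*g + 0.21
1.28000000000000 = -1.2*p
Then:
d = 0.34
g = 2.79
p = -1.07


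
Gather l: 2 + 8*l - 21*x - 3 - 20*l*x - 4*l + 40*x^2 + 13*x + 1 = l*(4 - 20*x) + 40*x^2 - 8*x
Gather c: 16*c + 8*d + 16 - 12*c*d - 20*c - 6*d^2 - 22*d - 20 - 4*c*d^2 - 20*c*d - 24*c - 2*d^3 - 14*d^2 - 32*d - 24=c*(-4*d^2 - 32*d - 28) - 2*d^3 - 20*d^2 - 46*d - 28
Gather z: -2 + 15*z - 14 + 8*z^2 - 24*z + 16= 8*z^2 - 9*z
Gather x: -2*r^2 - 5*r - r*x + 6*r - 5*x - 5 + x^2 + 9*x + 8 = -2*r^2 + r + x^2 + x*(4 - r) + 3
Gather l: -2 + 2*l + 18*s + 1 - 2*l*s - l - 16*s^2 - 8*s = l*(1 - 2*s) - 16*s^2 + 10*s - 1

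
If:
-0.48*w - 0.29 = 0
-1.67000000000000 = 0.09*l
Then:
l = -18.56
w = -0.60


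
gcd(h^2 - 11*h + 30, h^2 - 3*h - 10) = h - 5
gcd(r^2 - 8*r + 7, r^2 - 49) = r - 7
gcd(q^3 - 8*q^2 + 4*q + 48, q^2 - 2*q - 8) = q^2 - 2*q - 8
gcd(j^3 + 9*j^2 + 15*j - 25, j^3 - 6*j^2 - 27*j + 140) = j + 5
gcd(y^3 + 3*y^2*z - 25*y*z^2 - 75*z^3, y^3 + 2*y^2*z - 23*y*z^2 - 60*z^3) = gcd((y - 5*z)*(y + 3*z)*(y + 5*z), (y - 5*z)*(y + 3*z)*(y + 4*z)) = y^2 - 2*y*z - 15*z^2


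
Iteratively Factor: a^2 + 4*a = (a + 4)*(a)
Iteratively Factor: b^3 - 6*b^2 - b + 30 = (b - 3)*(b^2 - 3*b - 10) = (b - 3)*(b + 2)*(b - 5)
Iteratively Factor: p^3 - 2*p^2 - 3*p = (p - 3)*(p^2 + p) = (p - 3)*(p + 1)*(p)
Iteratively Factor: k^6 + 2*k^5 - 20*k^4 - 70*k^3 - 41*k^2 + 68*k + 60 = (k + 1)*(k^5 + k^4 - 21*k^3 - 49*k^2 + 8*k + 60) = (k + 1)*(k + 2)*(k^4 - k^3 - 19*k^2 - 11*k + 30) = (k + 1)*(k + 2)*(k + 3)*(k^3 - 4*k^2 - 7*k + 10) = (k + 1)*(k + 2)^2*(k + 3)*(k^2 - 6*k + 5) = (k - 5)*(k + 1)*(k + 2)^2*(k + 3)*(k - 1)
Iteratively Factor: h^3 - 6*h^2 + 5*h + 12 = (h + 1)*(h^2 - 7*h + 12) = (h - 4)*(h + 1)*(h - 3)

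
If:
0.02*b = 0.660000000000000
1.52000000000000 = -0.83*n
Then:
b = 33.00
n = -1.83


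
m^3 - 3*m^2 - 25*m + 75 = (m - 5)*(m - 3)*(m + 5)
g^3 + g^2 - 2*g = g*(g - 1)*(g + 2)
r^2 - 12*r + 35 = (r - 7)*(r - 5)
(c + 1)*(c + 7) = c^2 + 8*c + 7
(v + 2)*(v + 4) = v^2 + 6*v + 8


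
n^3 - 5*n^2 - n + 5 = (n - 5)*(n - 1)*(n + 1)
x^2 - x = x*(x - 1)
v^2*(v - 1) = v^3 - v^2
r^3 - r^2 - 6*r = r*(r - 3)*(r + 2)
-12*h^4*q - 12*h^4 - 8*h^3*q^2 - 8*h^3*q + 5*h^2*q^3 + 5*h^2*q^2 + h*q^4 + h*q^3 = (-2*h + q)*(h + q)*(6*h + q)*(h*q + h)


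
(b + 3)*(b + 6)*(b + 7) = b^3 + 16*b^2 + 81*b + 126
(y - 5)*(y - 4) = y^2 - 9*y + 20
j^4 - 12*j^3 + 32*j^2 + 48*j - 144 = (j - 6)^2*(j - 2)*(j + 2)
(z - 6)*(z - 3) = z^2 - 9*z + 18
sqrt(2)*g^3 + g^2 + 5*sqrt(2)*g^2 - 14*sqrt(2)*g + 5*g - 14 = (g - 2)*(g + 7)*(sqrt(2)*g + 1)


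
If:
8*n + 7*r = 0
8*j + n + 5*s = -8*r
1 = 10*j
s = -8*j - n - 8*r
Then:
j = 1/10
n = 28/285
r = -32/285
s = 0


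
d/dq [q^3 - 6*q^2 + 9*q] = 3*q^2 - 12*q + 9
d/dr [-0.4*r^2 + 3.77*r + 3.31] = 3.77 - 0.8*r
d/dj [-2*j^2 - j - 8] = -4*j - 1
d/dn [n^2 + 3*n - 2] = 2*n + 3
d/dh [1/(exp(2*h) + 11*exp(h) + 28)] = (-2*exp(h) - 11)*exp(h)/(exp(2*h) + 11*exp(h) + 28)^2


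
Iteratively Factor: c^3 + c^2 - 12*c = (c - 3)*(c^2 + 4*c) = (c - 3)*(c + 4)*(c)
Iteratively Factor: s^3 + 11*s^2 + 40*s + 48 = (s + 4)*(s^2 + 7*s + 12) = (s + 3)*(s + 4)*(s + 4)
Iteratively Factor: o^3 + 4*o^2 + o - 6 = (o + 2)*(o^2 + 2*o - 3) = (o - 1)*(o + 2)*(o + 3)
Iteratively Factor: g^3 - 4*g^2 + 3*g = (g - 1)*(g^2 - 3*g) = g*(g - 1)*(g - 3)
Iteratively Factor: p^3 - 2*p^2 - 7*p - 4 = (p + 1)*(p^2 - 3*p - 4) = (p - 4)*(p + 1)*(p + 1)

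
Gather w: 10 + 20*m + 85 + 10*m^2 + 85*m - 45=10*m^2 + 105*m + 50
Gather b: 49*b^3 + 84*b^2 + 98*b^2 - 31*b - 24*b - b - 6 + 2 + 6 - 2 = 49*b^3 + 182*b^2 - 56*b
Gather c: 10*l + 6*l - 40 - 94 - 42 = 16*l - 176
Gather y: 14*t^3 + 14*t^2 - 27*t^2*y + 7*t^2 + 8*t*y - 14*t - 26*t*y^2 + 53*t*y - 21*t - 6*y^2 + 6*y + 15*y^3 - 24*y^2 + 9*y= 14*t^3 + 21*t^2 - 35*t + 15*y^3 + y^2*(-26*t - 30) + y*(-27*t^2 + 61*t + 15)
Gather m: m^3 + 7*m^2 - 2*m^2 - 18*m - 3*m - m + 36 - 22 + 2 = m^3 + 5*m^2 - 22*m + 16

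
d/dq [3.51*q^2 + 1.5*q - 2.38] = 7.02*q + 1.5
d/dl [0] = 0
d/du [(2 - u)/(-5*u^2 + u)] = (-5*u^2 + 20*u - 2)/(u^2*(25*u^2 - 10*u + 1))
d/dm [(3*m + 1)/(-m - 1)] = -2/(m + 1)^2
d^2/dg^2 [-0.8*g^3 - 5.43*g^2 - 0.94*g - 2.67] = -4.8*g - 10.86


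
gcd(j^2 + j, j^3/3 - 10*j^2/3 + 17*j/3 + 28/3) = j + 1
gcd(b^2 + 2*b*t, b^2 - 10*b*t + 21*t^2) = 1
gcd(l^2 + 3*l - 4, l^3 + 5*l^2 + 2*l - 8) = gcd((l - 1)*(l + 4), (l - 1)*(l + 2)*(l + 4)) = l^2 + 3*l - 4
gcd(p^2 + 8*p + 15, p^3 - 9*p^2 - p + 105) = p + 3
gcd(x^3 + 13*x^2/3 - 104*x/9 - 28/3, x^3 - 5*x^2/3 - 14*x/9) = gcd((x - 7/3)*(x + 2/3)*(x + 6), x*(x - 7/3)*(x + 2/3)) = x^2 - 5*x/3 - 14/9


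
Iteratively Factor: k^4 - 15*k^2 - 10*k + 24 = (k - 4)*(k^3 + 4*k^2 + k - 6) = (k - 4)*(k + 3)*(k^2 + k - 2) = (k - 4)*(k - 1)*(k + 3)*(k + 2)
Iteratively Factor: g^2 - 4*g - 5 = (g - 5)*(g + 1)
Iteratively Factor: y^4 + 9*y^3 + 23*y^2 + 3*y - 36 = (y + 4)*(y^3 + 5*y^2 + 3*y - 9) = (y + 3)*(y + 4)*(y^2 + 2*y - 3) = (y + 3)^2*(y + 4)*(y - 1)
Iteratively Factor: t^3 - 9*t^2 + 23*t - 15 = (t - 1)*(t^2 - 8*t + 15) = (t - 3)*(t - 1)*(t - 5)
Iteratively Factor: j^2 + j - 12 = (j + 4)*(j - 3)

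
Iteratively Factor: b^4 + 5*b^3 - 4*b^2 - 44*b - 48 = (b + 2)*(b^3 + 3*b^2 - 10*b - 24) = (b + 2)^2*(b^2 + b - 12) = (b + 2)^2*(b + 4)*(b - 3)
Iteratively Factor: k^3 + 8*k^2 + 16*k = (k + 4)*(k^2 + 4*k) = k*(k + 4)*(k + 4)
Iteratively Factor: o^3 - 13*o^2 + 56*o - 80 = (o - 5)*(o^2 - 8*o + 16) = (o - 5)*(o - 4)*(o - 4)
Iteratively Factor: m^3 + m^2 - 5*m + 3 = (m - 1)*(m^2 + 2*m - 3) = (m - 1)^2*(m + 3)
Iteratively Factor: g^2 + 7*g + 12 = (g + 4)*(g + 3)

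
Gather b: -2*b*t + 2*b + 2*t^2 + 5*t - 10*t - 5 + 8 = b*(2 - 2*t) + 2*t^2 - 5*t + 3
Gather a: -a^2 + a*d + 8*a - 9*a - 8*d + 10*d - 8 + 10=-a^2 + a*(d - 1) + 2*d + 2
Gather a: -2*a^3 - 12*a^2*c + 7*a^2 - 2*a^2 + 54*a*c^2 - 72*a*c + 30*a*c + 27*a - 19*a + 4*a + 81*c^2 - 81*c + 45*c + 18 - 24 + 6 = -2*a^3 + a^2*(5 - 12*c) + a*(54*c^2 - 42*c + 12) + 81*c^2 - 36*c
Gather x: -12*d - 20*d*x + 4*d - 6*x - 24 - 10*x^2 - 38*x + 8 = -8*d - 10*x^2 + x*(-20*d - 44) - 16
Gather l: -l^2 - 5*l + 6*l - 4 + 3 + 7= -l^2 + l + 6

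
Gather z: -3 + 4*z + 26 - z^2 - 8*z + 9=-z^2 - 4*z + 32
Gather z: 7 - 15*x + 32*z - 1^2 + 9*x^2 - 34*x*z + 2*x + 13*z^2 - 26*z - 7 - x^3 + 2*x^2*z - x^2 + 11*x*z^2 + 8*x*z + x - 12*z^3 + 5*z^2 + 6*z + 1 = -x^3 + 8*x^2 - 12*x - 12*z^3 + z^2*(11*x + 18) + z*(2*x^2 - 26*x + 12)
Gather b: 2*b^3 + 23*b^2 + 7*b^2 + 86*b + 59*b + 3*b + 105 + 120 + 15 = 2*b^3 + 30*b^2 + 148*b + 240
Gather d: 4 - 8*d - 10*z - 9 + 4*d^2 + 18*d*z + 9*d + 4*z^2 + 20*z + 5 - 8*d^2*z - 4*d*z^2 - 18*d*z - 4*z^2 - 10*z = d^2*(4 - 8*z) + d*(1 - 4*z^2)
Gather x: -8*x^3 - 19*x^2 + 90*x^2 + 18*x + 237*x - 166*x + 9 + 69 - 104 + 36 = -8*x^3 + 71*x^2 + 89*x + 10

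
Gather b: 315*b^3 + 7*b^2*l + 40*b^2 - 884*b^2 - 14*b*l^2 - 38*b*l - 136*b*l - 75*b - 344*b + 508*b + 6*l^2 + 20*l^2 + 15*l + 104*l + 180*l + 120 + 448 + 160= 315*b^3 + b^2*(7*l - 844) + b*(-14*l^2 - 174*l + 89) + 26*l^2 + 299*l + 728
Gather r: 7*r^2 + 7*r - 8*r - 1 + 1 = 7*r^2 - r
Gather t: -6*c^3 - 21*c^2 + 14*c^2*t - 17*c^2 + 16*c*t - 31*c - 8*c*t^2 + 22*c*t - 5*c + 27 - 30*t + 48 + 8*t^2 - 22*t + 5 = -6*c^3 - 38*c^2 - 36*c + t^2*(8 - 8*c) + t*(14*c^2 + 38*c - 52) + 80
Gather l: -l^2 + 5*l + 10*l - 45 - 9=-l^2 + 15*l - 54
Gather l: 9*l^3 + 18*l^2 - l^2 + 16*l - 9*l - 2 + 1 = 9*l^3 + 17*l^2 + 7*l - 1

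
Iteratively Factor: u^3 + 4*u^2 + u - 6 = (u + 3)*(u^2 + u - 2) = (u + 2)*(u + 3)*(u - 1)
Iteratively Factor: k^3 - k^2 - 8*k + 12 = (k + 3)*(k^2 - 4*k + 4) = (k - 2)*(k + 3)*(k - 2)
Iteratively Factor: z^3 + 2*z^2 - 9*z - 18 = (z + 2)*(z^2 - 9) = (z + 2)*(z + 3)*(z - 3)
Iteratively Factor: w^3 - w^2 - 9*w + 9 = (w - 3)*(w^2 + 2*w - 3) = (w - 3)*(w + 3)*(w - 1)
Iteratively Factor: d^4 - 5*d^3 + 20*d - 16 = (d - 4)*(d^3 - d^2 - 4*d + 4) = (d - 4)*(d - 1)*(d^2 - 4) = (d - 4)*(d - 1)*(d + 2)*(d - 2)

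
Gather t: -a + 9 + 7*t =-a + 7*t + 9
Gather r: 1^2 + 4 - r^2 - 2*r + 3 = -r^2 - 2*r + 8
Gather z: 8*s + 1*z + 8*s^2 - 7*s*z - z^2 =8*s^2 + 8*s - z^2 + z*(1 - 7*s)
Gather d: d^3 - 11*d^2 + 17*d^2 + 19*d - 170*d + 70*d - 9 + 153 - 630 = d^3 + 6*d^2 - 81*d - 486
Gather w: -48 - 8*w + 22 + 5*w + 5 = -3*w - 21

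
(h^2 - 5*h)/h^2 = (h - 5)/h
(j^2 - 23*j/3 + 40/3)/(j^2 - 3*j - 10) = (j - 8/3)/(j + 2)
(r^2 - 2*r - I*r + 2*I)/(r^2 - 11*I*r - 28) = (-r^2 + 2*r + I*r - 2*I)/(-r^2 + 11*I*r + 28)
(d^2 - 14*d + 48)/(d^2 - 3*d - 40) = (d - 6)/(d + 5)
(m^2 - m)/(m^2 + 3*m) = (m - 1)/(m + 3)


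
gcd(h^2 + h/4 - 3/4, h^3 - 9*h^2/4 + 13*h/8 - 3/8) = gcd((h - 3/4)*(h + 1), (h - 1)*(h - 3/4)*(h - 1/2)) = h - 3/4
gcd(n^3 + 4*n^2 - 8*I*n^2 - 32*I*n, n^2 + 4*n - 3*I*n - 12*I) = n + 4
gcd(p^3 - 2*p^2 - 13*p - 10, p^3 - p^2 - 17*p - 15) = p^2 - 4*p - 5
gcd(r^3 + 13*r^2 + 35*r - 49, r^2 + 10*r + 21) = r + 7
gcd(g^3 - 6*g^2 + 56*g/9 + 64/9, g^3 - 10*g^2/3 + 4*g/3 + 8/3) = g + 2/3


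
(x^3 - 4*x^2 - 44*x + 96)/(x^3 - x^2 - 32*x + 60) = (x - 8)/(x - 5)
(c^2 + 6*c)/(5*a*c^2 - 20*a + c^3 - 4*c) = c*(c + 6)/(5*a*c^2 - 20*a + c^3 - 4*c)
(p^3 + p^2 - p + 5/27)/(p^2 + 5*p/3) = p - 2/3 + 1/(9*p)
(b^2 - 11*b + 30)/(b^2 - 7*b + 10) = (b - 6)/(b - 2)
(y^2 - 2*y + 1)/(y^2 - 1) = (y - 1)/(y + 1)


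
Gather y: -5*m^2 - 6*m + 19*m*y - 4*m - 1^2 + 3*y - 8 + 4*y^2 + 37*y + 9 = -5*m^2 - 10*m + 4*y^2 + y*(19*m + 40)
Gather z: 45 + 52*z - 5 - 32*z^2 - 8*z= -32*z^2 + 44*z + 40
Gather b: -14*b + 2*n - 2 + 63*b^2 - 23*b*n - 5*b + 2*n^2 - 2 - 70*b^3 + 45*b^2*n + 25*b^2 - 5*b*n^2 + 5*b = -70*b^3 + b^2*(45*n + 88) + b*(-5*n^2 - 23*n - 14) + 2*n^2 + 2*n - 4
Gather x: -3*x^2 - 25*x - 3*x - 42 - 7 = -3*x^2 - 28*x - 49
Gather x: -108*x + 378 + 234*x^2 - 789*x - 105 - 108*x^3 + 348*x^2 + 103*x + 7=-108*x^3 + 582*x^2 - 794*x + 280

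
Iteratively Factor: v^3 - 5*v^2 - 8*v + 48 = (v - 4)*(v^2 - v - 12) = (v - 4)*(v + 3)*(v - 4)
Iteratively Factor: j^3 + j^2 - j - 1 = (j + 1)*(j^2 - 1) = (j - 1)*(j + 1)*(j + 1)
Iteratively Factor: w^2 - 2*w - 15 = (w - 5)*(w + 3)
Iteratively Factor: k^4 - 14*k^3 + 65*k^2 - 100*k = (k - 4)*(k^3 - 10*k^2 + 25*k) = k*(k - 4)*(k^2 - 10*k + 25) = k*(k - 5)*(k - 4)*(k - 5)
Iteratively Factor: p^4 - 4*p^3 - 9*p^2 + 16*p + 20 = (p - 5)*(p^3 + p^2 - 4*p - 4) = (p - 5)*(p - 2)*(p^2 + 3*p + 2) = (p - 5)*(p - 2)*(p + 2)*(p + 1)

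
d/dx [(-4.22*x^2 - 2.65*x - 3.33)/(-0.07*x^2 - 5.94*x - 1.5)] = (24.8813*x^2 + 12.1938*x - 15.8052)/(0.0049*x^4 + 0.8316*x^3 + 35.4936*x^2 + 17.82*x + 2.25)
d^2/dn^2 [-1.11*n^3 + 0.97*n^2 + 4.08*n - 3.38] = 1.94 - 6.66*n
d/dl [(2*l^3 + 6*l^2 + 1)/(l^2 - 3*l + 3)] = (2*l^4 - 12*l^3 + 34*l + 3)/(l^4 - 6*l^3 + 15*l^2 - 18*l + 9)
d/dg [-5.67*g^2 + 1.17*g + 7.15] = 1.17 - 11.34*g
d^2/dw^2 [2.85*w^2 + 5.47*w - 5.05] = 5.70000000000000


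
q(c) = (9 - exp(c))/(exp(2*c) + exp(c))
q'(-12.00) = -1464793.12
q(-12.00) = 1464783.12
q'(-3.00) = -180.32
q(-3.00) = 171.24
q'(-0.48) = -12.18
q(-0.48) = 8.37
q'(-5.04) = -1390.17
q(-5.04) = 1380.29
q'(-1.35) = -33.08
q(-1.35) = 26.78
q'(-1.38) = -34.17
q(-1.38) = 27.78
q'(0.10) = -5.65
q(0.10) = 3.39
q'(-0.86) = -19.18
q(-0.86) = 14.24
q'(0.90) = -1.60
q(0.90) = 0.77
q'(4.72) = 0.01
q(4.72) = -0.01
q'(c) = (9 - exp(c))*(-2*exp(2*c) - exp(c))/(exp(2*c) + exp(c))^2 - exp(c)/(exp(2*c) + exp(c)) = (exp(2*c) - 18*exp(c) - 9)*exp(-c)/(exp(2*c) + 2*exp(c) + 1)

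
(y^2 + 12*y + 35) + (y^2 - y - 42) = 2*y^2 + 11*y - 7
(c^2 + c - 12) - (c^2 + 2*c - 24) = 12 - c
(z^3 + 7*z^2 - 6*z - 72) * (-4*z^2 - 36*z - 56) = -4*z^5 - 64*z^4 - 284*z^3 + 112*z^2 + 2928*z + 4032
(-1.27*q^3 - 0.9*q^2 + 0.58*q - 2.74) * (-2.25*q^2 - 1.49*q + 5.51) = 2.8575*q^5 + 3.9173*q^4 - 6.9617*q^3 + 0.341800000000001*q^2 + 7.2784*q - 15.0974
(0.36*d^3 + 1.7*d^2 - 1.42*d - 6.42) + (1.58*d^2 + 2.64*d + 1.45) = 0.36*d^3 + 3.28*d^2 + 1.22*d - 4.97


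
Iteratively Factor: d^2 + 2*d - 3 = (d - 1)*(d + 3)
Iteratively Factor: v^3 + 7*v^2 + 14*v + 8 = (v + 4)*(v^2 + 3*v + 2) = (v + 1)*(v + 4)*(v + 2)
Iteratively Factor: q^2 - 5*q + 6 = (q - 2)*(q - 3)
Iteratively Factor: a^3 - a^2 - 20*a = (a - 5)*(a^2 + 4*a) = a*(a - 5)*(a + 4)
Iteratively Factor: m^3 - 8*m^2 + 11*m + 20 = (m + 1)*(m^2 - 9*m + 20) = (m - 5)*(m + 1)*(m - 4)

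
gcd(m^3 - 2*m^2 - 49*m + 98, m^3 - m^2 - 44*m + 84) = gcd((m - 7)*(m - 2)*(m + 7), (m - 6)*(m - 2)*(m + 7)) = m^2 + 5*m - 14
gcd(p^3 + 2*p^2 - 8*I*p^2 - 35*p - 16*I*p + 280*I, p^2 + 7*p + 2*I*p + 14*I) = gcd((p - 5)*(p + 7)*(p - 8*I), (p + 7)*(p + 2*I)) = p + 7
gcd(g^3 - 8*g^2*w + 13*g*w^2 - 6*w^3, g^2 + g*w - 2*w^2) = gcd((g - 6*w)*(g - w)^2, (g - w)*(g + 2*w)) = -g + w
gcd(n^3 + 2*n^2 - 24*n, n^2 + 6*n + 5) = 1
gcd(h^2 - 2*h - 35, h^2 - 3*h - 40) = h + 5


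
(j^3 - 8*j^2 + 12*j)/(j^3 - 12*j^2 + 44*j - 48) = j/(j - 4)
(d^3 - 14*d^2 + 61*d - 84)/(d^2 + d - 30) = (d^3 - 14*d^2 + 61*d - 84)/(d^2 + d - 30)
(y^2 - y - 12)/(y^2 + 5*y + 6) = (y - 4)/(y + 2)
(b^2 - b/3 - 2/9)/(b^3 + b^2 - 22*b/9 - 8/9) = (3*b - 2)/(3*b^2 + 2*b - 8)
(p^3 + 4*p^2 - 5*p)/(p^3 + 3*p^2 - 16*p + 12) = p*(p + 5)/(p^2 + 4*p - 12)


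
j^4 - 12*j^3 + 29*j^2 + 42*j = j*(j - 7)*(j - 6)*(j + 1)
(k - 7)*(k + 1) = k^2 - 6*k - 7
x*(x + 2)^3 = x^4 + 6*x^3 + 12*x^2 + 8*x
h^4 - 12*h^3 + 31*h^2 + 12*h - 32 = (h - 8)*(h - 4)*(h - 1)*(h + 1)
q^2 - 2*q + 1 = (q - 1)^2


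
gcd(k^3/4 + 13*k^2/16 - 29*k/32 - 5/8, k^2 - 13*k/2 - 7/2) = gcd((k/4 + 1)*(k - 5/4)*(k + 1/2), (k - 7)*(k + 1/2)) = k + 1/2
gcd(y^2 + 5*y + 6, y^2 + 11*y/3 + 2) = y + 3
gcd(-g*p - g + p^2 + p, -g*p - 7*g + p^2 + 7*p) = -g + p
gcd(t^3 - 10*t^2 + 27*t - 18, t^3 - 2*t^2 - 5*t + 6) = t^2 - 4*t + 3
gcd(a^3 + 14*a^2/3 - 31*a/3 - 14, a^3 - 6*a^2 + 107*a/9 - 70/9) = a - 7/3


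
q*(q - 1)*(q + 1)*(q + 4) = q^4 + 4*q^3 - q^2 - 4*q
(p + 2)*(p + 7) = p^2 + 9*p + 14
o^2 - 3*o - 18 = (o - 6)*(o + 3)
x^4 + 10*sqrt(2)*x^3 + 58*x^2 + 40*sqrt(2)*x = x*(x + sqrt(2))*(x + 4*sqrt(2))*(x + 5*sqrt(2))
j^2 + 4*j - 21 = (j - 3)*(j + 7)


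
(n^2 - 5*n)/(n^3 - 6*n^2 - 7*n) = (5 - n)/(-n^2 + 6*n + 7)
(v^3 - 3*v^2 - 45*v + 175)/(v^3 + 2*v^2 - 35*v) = (v - 5)/v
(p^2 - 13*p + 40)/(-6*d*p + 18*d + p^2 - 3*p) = (-p^2 + 13*p - 40)/(6*d*p - 18*d - p^2 + 3*p)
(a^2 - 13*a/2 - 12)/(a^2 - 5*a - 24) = (a + 3/2)/(a + 3)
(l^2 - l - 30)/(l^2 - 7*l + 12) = (l^2 - l - 30)/(l^2 - 7*l + 12)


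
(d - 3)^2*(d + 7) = d^3 + d^2 - 33*d + 63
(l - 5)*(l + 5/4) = l^2 - 15*l/4 - 25/4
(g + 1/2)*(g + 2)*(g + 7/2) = g^3 + 6*g^2 + 39*g/4 + 7/2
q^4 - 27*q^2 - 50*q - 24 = (q - 6)*(q + 1)^2*(q + 4)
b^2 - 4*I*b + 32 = (b - 8*I)*(b + 4*I)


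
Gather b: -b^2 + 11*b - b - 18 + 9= -b^2 + 10*b - 9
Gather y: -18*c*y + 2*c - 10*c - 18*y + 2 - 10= -8*c + y*(-18*c - 18) - 8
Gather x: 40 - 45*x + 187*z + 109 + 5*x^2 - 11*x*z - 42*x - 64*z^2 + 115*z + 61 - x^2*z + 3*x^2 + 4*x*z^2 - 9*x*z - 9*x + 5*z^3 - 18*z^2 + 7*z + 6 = x^2*(8 - z) + x*(4*z^2 - 20*z - 96) + 5*z^3 - 82*z^2 + 309*z + 216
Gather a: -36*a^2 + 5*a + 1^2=-36*a^2 + 5*a + 1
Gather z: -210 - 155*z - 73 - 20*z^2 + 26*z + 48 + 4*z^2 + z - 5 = -16*z^2 - 128*z - 240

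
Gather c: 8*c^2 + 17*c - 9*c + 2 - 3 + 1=8*c^2 + 8*c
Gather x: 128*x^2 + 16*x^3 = 16*x^3 + 128*x^2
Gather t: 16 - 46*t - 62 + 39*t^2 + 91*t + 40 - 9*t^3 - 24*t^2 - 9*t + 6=-9*t^3 + 15*t^2 + 36*t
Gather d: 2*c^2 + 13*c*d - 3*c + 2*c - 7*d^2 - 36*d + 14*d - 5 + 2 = 2*c^2 - c - 7*d^2 + d*(13*c - 22) - 3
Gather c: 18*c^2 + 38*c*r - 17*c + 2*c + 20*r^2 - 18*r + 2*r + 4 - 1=18*c^2 + c*(38*r - 15) + 20*r^2 - 16*r + 3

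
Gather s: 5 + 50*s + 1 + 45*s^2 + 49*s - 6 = 45*s^2 + 99*s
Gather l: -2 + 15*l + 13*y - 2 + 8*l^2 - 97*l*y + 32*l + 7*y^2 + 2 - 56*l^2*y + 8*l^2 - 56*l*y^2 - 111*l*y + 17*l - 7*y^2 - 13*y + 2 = l^2*(16 - 56*y) + l*(-56*y^2 - 208*y + 64)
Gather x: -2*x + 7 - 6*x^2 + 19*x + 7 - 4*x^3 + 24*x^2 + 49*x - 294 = -4*x^3 + 18*x^2 + 66*x - 280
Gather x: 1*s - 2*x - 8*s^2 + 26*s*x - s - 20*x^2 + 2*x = -8*s^2 + 26*s*x - 20*x^2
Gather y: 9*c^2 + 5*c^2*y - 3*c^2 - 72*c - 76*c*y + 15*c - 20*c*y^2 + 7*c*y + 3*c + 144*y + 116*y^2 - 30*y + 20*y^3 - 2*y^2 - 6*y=6*c^2 - 54*c + 20*y^3 + y^2*(114 - 20*c) + y*(5*c^2 - 69*c + 108)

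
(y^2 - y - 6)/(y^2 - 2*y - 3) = (y + 2)/(y + 1)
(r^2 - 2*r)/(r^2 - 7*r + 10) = r/(r - 5)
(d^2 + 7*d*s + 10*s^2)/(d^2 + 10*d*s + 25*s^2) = (d + 2*s)/(d + 5*s)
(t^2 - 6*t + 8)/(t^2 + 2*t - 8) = (t - 4)/(t + 4)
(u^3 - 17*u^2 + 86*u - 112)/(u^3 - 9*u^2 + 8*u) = (u^2 - 9*u + 14)/(u*(u - 1))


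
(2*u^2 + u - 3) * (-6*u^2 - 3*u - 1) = -12*u^4 - 12*u^3 + 13*u^2 + 8*u + 3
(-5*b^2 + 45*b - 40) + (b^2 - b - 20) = -4*b^2 + 44*b - 60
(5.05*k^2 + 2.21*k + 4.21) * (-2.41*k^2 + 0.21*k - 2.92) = -12.1705*k^4 - 4.2656*k^3 - 24.428*k^2 - 5.5691*k - 12.2932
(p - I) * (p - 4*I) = p^2 - 5*I*p - 4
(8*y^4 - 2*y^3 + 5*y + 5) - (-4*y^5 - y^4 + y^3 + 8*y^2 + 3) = 4*y^5 + 9*y^4 - 3*y^3 - 8*y^2 + 5*y + 2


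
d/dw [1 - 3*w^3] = -9*w^2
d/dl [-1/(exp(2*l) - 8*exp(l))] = 2*(exp(l) - 4)*exp(-l)/(exp(l) - 8)^2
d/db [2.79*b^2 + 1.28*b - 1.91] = 5.58*b + 1.28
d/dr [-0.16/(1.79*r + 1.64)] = 0.2864/(1.79*r + 1.64)^2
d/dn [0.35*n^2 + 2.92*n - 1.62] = 0.7*n + 2.92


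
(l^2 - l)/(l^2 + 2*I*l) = (l - 1)/(l + 2*I)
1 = 1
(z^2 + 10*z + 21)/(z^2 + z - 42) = (z + 3)/(z - 6)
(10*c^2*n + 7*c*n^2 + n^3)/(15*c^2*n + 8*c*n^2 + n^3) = (2*c + n)/(3*c + n)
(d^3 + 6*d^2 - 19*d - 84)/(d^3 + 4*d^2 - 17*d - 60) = (d + 7)/(d + 5)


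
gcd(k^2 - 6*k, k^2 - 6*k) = k^2 - 6*k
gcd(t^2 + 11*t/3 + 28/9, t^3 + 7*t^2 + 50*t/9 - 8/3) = t + 4/3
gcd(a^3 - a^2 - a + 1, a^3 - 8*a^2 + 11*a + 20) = a + 1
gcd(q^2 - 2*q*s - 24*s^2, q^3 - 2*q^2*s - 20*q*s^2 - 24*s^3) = q - 6*s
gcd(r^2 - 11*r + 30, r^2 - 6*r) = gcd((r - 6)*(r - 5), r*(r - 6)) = r - 6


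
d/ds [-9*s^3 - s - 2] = -27*s^2 - 1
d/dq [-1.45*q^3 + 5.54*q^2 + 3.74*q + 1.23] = -4.35*q^2 + 11.08*q + 3.74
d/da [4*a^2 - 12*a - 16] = 8*a - 12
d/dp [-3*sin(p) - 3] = -3*cos(p)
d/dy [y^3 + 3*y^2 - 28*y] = 3*y^2 + 6*y - 28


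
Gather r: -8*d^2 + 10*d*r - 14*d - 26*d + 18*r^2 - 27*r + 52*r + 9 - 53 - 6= -8*d^2 - 40*d + 18*r^2 + r*(10*d + 25) - 50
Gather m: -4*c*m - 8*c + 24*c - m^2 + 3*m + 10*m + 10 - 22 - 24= 16*c - m^2 + m*(13 - 4*c) - 36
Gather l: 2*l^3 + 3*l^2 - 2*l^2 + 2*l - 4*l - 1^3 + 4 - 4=2*l^3 + l^2 - 2*l - 1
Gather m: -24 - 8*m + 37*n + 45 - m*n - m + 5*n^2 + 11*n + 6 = m*(-n - 9) + 5*n^2 + 48*n + 27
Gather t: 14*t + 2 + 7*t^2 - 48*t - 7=7*t^2 - 34*t - 5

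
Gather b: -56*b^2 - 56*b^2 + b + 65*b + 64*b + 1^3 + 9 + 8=-112*b^2 + 130*b + 18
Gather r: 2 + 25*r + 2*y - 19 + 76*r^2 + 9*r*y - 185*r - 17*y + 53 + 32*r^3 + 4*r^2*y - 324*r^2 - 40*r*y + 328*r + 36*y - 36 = 32*r^3 + r^2*(4*y - 248) + r*(168 - 31*y) + 21*y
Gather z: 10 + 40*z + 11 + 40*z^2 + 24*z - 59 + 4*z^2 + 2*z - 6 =44*z^2 + 66*z - 44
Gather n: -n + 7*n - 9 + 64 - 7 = 6*n + 48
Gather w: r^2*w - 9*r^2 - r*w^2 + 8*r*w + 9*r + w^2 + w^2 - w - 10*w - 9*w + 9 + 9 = -9*r^2 + 9*r + w^2*(2 - r) + w*(r^2 + 8*r - 20) + 18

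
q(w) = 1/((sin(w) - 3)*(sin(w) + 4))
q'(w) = -cos(w)/((sin(w) - 3)*(sin(w) + 4)^2) - cos(w)/((sin(w) - 3)^2*(sin(w) + 4))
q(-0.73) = -0.08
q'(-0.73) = 0.00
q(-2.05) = -0.08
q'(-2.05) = -0.00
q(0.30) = -0.09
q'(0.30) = -0.01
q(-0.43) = -0.08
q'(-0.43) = -0.00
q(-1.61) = -0.08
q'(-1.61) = -0.00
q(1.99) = -0.10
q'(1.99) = 0.01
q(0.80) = -0.09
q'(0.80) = -0.01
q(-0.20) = -0.08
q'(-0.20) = -0.00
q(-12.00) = -0.09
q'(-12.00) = -0.01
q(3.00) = -0.08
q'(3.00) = 0.01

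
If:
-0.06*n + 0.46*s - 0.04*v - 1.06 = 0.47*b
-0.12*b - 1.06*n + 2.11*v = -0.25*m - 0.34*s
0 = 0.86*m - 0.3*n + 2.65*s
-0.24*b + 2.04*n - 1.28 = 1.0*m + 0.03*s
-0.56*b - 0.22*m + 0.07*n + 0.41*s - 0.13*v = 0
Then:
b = -5.65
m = 10.05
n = 4.85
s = -2.71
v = 1.36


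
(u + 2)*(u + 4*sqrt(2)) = u^2 + 2*u + 4*sqrt(2)*u + 8*sqrt(2)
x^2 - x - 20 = (x - 5)*(x + 4)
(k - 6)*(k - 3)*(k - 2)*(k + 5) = k^4 - 6*k^3 - 19*k^2 + 144*k - 180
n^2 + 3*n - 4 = (n - 1)*(n + 4)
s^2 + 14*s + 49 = (s + 7)^2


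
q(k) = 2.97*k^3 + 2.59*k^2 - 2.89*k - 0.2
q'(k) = 8.91*k^2 + 5.18*k - 2.89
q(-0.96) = 2.33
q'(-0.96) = 0.35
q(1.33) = 7.53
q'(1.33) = 19.76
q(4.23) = 258.71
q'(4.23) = 178.45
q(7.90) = 1602.94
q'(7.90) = 594.11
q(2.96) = 90.96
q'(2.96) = 90.51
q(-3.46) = -82.22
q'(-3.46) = 85.85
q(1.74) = 18.26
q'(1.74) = 33.10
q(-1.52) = -0.25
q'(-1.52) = 9.82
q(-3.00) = -48.41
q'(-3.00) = 61.76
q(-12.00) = -4724.72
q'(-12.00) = 1217.99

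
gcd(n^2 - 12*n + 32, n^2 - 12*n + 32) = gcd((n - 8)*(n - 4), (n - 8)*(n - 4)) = n^2 - 12*n + 32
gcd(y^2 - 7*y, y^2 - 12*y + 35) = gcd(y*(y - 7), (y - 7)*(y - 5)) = y - 7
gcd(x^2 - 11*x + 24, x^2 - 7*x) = 1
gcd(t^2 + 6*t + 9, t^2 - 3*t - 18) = t + 3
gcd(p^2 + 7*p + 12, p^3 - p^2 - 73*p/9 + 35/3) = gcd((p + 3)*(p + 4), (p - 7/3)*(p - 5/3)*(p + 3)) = p + 3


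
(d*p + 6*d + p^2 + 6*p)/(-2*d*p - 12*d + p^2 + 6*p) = (d + p)/(-2*d + p)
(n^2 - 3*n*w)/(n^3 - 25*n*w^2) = (n - 3*w)/(n^2 - 25*w^2)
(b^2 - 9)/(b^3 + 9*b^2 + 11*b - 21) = (b - 3)/(b^2 + 6*b - 7)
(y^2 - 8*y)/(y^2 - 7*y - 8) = y/(y + 1)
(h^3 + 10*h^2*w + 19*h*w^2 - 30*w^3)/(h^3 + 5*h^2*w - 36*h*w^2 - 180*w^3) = (-h + w)/(-h + 6*w)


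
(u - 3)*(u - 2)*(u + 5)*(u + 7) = u^4 + 7*u^3 - 19*u^2 - 103*u + 210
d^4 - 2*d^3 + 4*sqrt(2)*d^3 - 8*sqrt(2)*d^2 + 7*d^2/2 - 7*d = d*(d - 2)*(d + sqrt(2)/2)*(d + 7*sqrt(2)/2)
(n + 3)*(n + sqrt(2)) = n^2 + sqrt(2)*n + 3*n + 3*sqrt(2)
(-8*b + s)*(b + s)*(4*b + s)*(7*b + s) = -224*b^4 - 284*b^3*s - 57*b^2*s^2 + 4*b*s^3 + s^4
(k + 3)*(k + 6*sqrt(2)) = k^2 + 3*k + 6*sqrt(2)*k + 18*sqrt(2)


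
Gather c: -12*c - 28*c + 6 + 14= 20 - 40*c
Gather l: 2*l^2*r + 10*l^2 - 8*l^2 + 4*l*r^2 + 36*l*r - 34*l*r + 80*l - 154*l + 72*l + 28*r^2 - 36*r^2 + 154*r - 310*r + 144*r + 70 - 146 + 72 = l^2*(2*r + 2) + l*(4*r^2 + 2*r - 2) - 8*r^2 - 12*r - 4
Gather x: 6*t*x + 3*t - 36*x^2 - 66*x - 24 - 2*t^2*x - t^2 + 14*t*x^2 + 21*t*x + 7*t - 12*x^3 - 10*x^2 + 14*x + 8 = -t^2 + 10*t - 12*x^3 + x^2*(14*t - 46) + x*(-2*t^2 + 27*t - 52) - 16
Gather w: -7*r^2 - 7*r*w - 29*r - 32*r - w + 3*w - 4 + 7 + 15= -7*r^2 - 61*r + w*(2 - 7*r) + 18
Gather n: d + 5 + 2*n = d + 2*n + 5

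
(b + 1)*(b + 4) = b^2 + 5*b + 4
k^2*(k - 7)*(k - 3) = k^4 - 10*k^3 + 21*k^2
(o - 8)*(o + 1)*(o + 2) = o^3 - 5*o^2 - 22*o - 16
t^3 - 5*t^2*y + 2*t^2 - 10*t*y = t*(t + 2)*(t - 5*y)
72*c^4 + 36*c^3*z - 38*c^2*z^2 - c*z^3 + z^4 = (-6*c + z)*(-2*c + z)*(c + z)*(6*c + z)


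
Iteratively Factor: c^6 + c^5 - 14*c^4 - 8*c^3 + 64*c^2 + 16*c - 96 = (c - 2)*(c^5 + 3*c^4 - 8*c^3 - 24*c^2 + 16*c + 48) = (c - 2)*(c + 2)*(c^4 + c^3 - 10*c^2 - 4*c + 24) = (c - 2)^2*(c + 2)*(c^3 + 3*c^2 - 4*c - 12) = (c - 2)^3*(c + 2)*(c^2 + 5*c + 6) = (c - 2)^3*(c + 2)^2*(c + 3)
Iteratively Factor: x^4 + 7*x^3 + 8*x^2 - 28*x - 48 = (x + 3)*(x^3 + 4*x^2 - 4*x - 16) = (x - 2)*(x + 3)*(x^2 + 6*x + 8) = (x - 2)*(x + 3)*(x + 4)*(x + 2)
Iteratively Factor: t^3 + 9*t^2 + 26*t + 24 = (t + 2)*(t^2 + 7*t + 12) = (t + 2)*(t + 3)*(t + 4)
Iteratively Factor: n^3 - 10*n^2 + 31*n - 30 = (n - 3)*(n^2 - 7*n + 10) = (n - 3)*(n - 2)*(n - 5)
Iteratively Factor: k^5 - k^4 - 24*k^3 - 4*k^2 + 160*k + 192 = (k + 2)*(k^4 - 3*k^3 - 18*k^2 + 32*k + 96) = (k - 4)*(k + 2)*(k^3 + k^2 - 14*k - 24) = (k - 4)*(k + 2)^2*(k^2 - k - 12) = (k - 4)^2*(k + 2)^2*(k + 3)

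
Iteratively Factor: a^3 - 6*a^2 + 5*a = (a)*(a^2 - 6*a + 5) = a*(a - 1)*(a - 5)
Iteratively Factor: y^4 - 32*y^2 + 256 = (y - 4)*(y^3 + 4*y^2 - 16*y - 64) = (y - 4)*(y + 4)*(y^2 - 16) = (y - 4)^2*(y + 4)*(y + 4)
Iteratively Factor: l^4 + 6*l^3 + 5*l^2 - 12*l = (l)*(l^3 + 6*l^2 + 5*l - 12) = l*(l + 4)*(l^2 + 2*l - 3) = l*(l - 1)*(l + 4)*(l + 3)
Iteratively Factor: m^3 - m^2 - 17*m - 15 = (m - 5)*(m^2 + 4*m + 3) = (m - 5)*(m + 1)*(m + 3)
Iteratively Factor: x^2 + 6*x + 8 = (x + 4)*(x + 2)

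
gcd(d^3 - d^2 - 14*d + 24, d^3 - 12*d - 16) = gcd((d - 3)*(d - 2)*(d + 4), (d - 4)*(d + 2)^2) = 1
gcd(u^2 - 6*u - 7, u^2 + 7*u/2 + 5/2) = u + 1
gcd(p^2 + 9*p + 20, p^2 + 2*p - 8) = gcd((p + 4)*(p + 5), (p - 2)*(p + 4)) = p + 4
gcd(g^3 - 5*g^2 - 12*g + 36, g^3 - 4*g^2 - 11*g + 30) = g^2 + g - 6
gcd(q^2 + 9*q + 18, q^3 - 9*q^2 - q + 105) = q + 3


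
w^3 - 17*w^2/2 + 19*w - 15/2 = (w - 5)*(w - 3)*(w - 1/2)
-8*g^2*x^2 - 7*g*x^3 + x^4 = x^2*(-8*g + x)*(g + x)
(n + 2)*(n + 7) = n^2 + 9*n + 14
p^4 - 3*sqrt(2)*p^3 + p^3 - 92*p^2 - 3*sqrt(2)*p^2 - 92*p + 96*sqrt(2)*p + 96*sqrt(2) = (p + 1)*(p - 8*sqrt(2))*(p - sqrt(2))*(p + 6*sqrt(2))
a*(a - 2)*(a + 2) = a^3 - 4*a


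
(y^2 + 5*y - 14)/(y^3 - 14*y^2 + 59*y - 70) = (y + 7)/(y^2 - 12*y + 35)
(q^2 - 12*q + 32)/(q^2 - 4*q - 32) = (q - 4)/(q + 4)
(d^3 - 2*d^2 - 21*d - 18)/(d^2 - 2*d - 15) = (d^2 - 5*d - 6)/(d - 5)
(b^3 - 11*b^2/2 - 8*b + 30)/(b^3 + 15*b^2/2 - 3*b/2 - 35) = (b - 6)/(b + 7)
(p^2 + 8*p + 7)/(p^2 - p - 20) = (p^2 + 8*p + 7)/(p^2 - p - 20)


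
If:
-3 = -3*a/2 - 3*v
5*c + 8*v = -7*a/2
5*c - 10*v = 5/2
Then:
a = 41/11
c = -27/22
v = -19/22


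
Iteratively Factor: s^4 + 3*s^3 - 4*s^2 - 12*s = (s + 3)*(s^3 - 4*s) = s*(s + 3)*(s^2 - 4) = s*(s + 2)*(s + 3)*(s - 2)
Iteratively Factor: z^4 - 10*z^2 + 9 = (z - 1)*(z^3 + z^2 - 9*z - 9) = (z - 3)*(z - 1)*(z^2 + 4*z + 3) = (z - 3)*(z - 1)*(z + 3)*(z + 1)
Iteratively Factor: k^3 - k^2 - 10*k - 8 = (k + 1)*(k^2 - 2*k - 8) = (k + 1)*(k + 2)*(k - 4)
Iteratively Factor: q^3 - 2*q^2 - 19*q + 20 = (q + 4)*(q^2 - 6*q + 5) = (q - 5)*(q + 4)*(q - 1)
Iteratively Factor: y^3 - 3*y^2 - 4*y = (y + 1)*(y^2 - 4*y) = (y - 4)*(y + 1)*(y)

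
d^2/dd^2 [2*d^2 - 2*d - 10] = 4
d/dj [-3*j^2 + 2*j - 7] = 2 - 6*j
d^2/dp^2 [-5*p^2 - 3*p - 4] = -10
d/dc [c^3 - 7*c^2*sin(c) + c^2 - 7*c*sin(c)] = -7*c^2*cos(c) + 3*c^2 - 14*c*sin(c) - 7*c*cos(c) + 2*c - 7*sin(c)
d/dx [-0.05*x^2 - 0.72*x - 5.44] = -0.1*x - 0.72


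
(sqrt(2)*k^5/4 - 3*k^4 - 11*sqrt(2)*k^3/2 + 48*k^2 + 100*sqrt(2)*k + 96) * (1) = sqrt(2)*k^5/4 - 3*k^4 - 11*sqrt(2)*k^3/2 + 48*k^2 + 100*sqrt(2)*k + 96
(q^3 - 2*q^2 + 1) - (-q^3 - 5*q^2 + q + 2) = 2*q^3 + 3*q^2 - q - 1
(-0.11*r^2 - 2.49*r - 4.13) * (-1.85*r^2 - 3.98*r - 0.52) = 0.2035*r^4 + 5.0443*r^3 + 17.6079*r^2 + 17.7322*r + 2.1476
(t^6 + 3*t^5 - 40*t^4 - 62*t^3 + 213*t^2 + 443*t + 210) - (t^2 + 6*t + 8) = t^6 + 3*t^5 - 40*t^4 - 62*t^3 + 212*t^2 + 437*t + 202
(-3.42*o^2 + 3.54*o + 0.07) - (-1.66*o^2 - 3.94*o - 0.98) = -1.76*o^2 + 7.48*o + 1.05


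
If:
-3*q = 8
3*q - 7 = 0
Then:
No Solution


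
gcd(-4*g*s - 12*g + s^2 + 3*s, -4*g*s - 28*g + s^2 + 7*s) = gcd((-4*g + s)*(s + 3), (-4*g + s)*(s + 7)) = -4*g + s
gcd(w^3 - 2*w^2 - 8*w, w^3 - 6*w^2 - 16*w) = w^2 + 2*w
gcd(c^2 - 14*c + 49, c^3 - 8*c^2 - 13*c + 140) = c - 7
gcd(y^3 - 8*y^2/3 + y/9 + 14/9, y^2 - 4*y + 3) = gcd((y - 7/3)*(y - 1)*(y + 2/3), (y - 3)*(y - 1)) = y - 1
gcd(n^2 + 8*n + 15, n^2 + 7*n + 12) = n + 3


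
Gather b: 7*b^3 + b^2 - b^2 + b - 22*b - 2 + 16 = 7*b^3 - 21*b + 14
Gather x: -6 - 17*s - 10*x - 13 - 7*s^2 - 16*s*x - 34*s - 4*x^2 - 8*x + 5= -7*s^2 - 51*s - 4*x^2 + x*(-16*s - 18) - 14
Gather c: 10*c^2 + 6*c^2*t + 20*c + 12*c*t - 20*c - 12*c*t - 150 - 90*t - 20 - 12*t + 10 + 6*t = c^2*(6*t + 10) - 96*t - 160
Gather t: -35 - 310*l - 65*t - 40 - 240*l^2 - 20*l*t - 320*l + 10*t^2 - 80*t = -240*l^2 - 630*l + 10*t^2 + t*(-20*l - 145) - 75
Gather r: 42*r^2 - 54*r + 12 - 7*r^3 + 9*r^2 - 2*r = -7*r^3 + 51*r^2 - 56*r + 12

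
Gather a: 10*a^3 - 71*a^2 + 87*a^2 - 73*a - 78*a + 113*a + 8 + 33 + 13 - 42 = 10*a^3 + 16*a^2 - 38*a + 12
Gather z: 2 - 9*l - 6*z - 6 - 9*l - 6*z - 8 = -18*l - 12*z - 12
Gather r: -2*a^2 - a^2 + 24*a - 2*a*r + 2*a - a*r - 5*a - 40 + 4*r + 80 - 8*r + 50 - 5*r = -3*a^2 + 21*a + r*(-3*a - 9) + 90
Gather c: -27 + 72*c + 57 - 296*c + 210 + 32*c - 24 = 216 - 192*c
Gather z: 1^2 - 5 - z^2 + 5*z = -z^2 + 5*z - 4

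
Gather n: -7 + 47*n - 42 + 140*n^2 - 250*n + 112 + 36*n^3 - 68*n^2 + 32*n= 36*n^3 + 72*n^2 - 171*n + 63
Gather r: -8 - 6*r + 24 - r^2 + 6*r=16 - r^2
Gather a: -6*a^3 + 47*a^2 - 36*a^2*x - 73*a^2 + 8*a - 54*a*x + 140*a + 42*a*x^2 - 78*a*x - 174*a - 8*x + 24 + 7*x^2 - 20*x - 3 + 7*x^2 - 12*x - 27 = -6*a^3 + a^2*(-36*x - 26) + a*(42*x^2 - 132*x - 26) + 14*x^2 - 40*x - 6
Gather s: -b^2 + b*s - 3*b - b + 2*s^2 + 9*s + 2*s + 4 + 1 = -b^2 - 4*b + 2*s^2 + s*(b + 11) + 5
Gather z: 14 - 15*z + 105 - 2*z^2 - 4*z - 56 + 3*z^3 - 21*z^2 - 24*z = 3*z^3 - 23*z^2 - 43*z + 63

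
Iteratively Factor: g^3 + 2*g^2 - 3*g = (g - 1)*(g^2 + 3*g) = g*(g - 1)*(g + 3)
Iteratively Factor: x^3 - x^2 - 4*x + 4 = (x - 2)*(x^2 + x - 2) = (x - 2)*(x - 1)*(x + 2)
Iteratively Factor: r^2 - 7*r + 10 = (r - 2)*(r - 5)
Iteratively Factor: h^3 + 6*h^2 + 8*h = (h)*(h^2 + 6*h + 8) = h*(h + 2)*(h + 4)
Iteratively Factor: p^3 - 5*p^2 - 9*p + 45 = (p - 5)*(p^2 - 9) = (p - 5)*(p + 3)*(p - 3)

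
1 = 1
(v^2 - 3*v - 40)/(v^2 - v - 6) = (-v^2 + 3*v + 40)/(-v^2 + v + 6)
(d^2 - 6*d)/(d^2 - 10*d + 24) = d/(d - 4)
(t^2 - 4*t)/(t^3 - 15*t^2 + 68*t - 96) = t/(t^2 - 11*t + 24)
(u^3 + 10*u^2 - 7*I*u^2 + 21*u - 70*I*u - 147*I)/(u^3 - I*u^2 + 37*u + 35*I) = (u^2 + 10*u + 21)/(u^2 + 6*I*u - 5)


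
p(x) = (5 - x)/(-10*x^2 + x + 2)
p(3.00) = -0.02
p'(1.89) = 0.14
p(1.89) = -0.10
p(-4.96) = -0.04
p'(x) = (5 - x)*(20*x - 1)/(-10*x^2 + x + 2)^2 - 1/(-10*x^2 + x + 2)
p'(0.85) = 3.70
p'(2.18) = 0.09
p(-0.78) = -1.19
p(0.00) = 2.50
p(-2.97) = -0.09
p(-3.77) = -0.06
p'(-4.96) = -0.01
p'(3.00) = 0.03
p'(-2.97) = -0.05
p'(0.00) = -1.75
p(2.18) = -0.07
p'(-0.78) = -3.85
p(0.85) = -0.95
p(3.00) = -0.02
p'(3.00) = 0.03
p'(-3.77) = -0.03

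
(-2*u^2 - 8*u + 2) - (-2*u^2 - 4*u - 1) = 3 - 4*u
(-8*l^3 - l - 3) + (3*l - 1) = -8*l^3 + 2*l - 4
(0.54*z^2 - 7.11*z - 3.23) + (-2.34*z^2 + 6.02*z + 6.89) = -1.8*z^2 - 1.09*z + 3.66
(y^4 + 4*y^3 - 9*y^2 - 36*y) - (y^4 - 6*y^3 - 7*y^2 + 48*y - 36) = 10*y^3 - 2*y^2 - 84*y + 36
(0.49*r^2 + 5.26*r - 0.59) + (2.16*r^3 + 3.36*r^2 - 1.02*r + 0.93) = 2.16*r^3 + 3.85*r^2 + 4.24*r + 0.34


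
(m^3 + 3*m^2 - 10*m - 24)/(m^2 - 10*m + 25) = (m^3 + 3*m^2 - 10*m - 24)/(m^2 - 10*m + 25)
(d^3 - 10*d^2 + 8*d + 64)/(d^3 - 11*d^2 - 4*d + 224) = (d^2 - 2*d - 8)/(d^2 - 3*d - 28)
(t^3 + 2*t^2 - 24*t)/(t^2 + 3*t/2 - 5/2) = 2*t*(t^2 + 2*t - 24)/(2*t^2 + 3*t - 5)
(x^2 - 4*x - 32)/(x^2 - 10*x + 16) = (x + 4)/(x - 2)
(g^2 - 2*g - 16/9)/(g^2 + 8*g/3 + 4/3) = (g - 8/3)/(g + 2)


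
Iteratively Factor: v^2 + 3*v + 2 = (v + 1)*(v + 2)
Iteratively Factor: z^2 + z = (z)*(z + 1)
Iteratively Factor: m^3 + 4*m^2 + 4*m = (m + 2)*(m^2 + 2*m) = m*(m + 2)*(m + 2)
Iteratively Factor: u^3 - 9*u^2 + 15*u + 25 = (u + 1)*(u^2 - 10*u + 25) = (u - 5)*(u + 1)*(u - 5)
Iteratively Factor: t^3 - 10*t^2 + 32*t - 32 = (t - 2)*(t^2 - 8*t + 16) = (t - 4)*(t - 2)*(t - 4)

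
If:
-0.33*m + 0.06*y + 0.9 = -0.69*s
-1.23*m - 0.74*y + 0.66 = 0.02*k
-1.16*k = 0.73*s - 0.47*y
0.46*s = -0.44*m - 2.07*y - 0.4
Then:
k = 0.60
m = 0.58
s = -1.02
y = -0.09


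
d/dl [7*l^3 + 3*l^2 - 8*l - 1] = 21*l^2 + 6*l - 8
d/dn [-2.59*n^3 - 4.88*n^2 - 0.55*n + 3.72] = -7.77*n^2 - 9.76*n - 0.55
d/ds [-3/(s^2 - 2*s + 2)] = 6*(s - 1)/(s^2 - 2*s + 2)^2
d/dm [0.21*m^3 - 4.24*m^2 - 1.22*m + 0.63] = 0.63*m^2 - 8.48*m - 1.22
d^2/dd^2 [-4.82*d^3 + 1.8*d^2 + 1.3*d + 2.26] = 3.6 - 28.92*d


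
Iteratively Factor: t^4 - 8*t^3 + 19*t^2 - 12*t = (t)*(t^3 - 8*t^2 + 19*t - 12) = t*(t - 1)*(t^2 - 7*t + 12) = t*(t - 4)*(t - 1)*(t - 3)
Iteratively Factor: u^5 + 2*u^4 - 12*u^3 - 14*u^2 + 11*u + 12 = (u - 1)*(u^4 + 3*u^3 - 9*u^2 - 23*u - 12) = (u - 3)*(u - 1)*(u^3 + 6*u^2 + 9*u + 4) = (u - 3)*(u - 1)*(u + 1)*(u^2 + 5*u + 4) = (u - 3)*(u - 1)*(u + 1)*(u + 4)*(u + 1)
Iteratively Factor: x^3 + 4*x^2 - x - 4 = (x + 1)*(x^2 + 3*x - 4) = (x - 1)*(x + 1)*(x + 4)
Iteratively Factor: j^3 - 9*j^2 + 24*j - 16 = (j - 1)*(j^2 - 8*j + 16) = (j - 4)*(j - 1)*(j - 4)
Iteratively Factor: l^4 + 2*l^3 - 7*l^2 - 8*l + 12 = (l + 3)*(l^3 - l^2 - 4*l + 4) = (l - 1)*(l + 3)*(l^2 - 4) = (l - 1)*(l + 2)*(l + 3)*(l - 2)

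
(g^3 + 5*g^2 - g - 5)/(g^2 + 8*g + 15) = (g^2 - 1)/(g + 3)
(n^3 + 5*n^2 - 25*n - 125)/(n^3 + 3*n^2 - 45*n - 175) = (n - 5)/(n - 7)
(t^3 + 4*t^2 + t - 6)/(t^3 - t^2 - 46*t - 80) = (t^2 + 2*t - 3)/(t^2 - 3*t - 40)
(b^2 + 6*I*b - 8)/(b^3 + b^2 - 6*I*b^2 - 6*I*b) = (b^2 + 6*I*b - 8)/(b*(b^2 + b - 6*I*b - 6*I))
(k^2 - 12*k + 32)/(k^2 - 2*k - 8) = (k - 8)/(k + 2)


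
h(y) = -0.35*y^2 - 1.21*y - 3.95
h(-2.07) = -2.95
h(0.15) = -4.14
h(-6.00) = -9.29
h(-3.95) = -4.63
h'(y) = -0.7*y - 1.21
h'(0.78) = -1.76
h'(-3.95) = 1.56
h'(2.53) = -2.98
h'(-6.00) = 2.99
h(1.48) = -6.51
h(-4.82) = -6.25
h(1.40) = -6.33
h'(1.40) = -2.19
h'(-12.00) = 7.19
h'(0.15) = -1.32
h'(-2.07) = 0.24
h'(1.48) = -2.25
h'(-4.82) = 2.16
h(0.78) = -5.11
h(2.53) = -9.25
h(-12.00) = -39.83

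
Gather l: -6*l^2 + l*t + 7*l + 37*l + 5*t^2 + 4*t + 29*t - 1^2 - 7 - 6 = -6*l^2 + l*(t + 44) + 5*t^2 + 33*t - 14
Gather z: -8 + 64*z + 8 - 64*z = 0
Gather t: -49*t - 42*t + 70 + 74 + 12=156 - 91*t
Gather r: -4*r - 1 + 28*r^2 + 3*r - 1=28*r^2 - r - 2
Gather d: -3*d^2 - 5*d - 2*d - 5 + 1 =-3*d^2 - 7*d - 4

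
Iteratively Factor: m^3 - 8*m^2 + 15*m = (m - 5)*(m^2 - 3*m) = m*(m - 5)*(m - 3)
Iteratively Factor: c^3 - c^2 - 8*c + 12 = (c + 3)*(c^2 - 4*c + 4) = (c - 2)*(c + 3)*(c - 2)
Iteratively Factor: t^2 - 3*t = (t)*(t - 3)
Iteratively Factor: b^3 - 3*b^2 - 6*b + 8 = (b + 2)*(b^2 - 5*b + 4) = (b - 4)*(b + 2)*(b - 1)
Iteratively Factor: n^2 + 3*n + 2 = (n + 1)*(n + 2)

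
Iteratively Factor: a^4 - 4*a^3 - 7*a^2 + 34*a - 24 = (a + 3)*(a^3 - 7*a^2 + 14*a - 8) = (a - 1)*(a + 3)*(a^2 - 6*a + 8) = (a - 2)*(a - 1)*(a + 3)*(a - 4)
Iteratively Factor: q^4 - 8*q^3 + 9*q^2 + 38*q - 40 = (q + 2)*(q^3 - 10*q^2 + 29*q - 20) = (q - 5)*(q + 2)*(q^2 - 5*q + 4) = (q - 5)*(q - 4)*(q + 2)*(q - 1)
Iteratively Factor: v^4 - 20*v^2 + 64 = (v + 2)*(v^3 - 2*v^2 - 16*v + 32) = (v + 2)*(v + 4)*(v^2 - 6*v + 8) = (v - 2)*(v + 2)*(v + 4)*(v - 4)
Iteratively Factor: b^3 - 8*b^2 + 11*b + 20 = (b - 4)*(b^2 - 4*b - 5) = (b - 4)*(b + 1)*(b - 5)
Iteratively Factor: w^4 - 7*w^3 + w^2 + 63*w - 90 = (w - 3)*(w^3 - 4*w^2 - 11*w + 30) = (w - 3)*(w + 3)*(w^2 - 7*w + 10) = (w - 5)*(w - 3)*(w + 3)*(w - 2)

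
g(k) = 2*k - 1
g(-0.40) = -1.80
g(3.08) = 5.16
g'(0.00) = 2.00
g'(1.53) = 2.00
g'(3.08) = 2.00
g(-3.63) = -8.26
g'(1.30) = 2.00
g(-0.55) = -2.10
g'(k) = 2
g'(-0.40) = 2.00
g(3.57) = 6.14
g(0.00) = -1.00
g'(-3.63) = 2.00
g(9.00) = 17.00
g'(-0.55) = 2.00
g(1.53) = 2.06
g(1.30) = 1.60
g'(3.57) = 2.00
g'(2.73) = 2.00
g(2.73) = 4.46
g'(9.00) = 2.00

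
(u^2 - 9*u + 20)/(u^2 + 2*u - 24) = (u - 5)/(u + 6)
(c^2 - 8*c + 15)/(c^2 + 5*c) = (c^2 - 8*c + 15)/(c*(c + 5))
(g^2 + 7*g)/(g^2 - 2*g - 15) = g*(g + 7)/(g^2 - 2*g - 15)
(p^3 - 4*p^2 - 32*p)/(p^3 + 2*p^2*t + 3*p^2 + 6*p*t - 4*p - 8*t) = p*(p - 8)/(p^2 + 2*p*t - p - 2*t)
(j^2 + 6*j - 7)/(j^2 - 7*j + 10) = (j^2 + 6*j - 7)/(j^2 - 7*j + 10)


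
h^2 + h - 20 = (h - 4)*(h + 5)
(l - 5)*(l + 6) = l^2 + l - 30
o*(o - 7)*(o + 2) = o^3 - 5*o^2 - 14*o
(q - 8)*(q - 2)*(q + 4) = q^3 - 6*q^2 - 24*q + 64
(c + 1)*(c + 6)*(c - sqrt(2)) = c^3 - sqrt(2)*c^2 + 7*c^2 - 7*sqrt(2)*c + 6*c - 6*sqrt(2)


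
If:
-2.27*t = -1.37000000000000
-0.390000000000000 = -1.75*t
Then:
No Solution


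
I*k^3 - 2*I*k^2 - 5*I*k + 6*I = (k - 3)*(k + 2)*(I*k - I)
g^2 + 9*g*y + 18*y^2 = (g + 3*y)*(g + 6*y)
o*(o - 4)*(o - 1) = o^3 - 5*o^2 + 4*o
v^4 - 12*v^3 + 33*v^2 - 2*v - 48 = (v - 8)*(v - 3)*(v - 2)*(v + 1)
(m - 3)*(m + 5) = m^2 + 2*m - 15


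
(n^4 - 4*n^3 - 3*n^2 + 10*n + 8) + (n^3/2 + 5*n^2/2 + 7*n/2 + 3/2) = n^4 - 7*n^3/2 - n^2/2 + 27*n/2 + 19/2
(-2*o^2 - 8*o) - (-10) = -2*o^2 - 8*o + 10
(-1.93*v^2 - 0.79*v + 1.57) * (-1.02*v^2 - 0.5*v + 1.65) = 1.9686*v^4 + 1.7708*v^3 - 4.3909*v^2 - 2.0885*v + 2.5905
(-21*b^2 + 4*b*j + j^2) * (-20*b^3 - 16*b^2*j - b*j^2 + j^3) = 420*b^5 + 256*b^4*j - 63*b^3*j^2 - 41*b^2*j^3 + 3*b*j^4 + j^5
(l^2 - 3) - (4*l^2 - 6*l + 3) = -3*l^2 + 6*l - 6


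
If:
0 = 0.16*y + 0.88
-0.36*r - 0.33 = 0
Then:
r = -0.92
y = -5.50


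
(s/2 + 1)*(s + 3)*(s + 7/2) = s^3/2 + 17*s^2/4 + 47*s/4 + 21/2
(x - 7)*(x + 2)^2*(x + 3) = x^4 - 33*x^2 - 100*x - 84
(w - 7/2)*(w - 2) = w^2 - 11*w/2 + 7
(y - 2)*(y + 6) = y^2 + 4*y - 12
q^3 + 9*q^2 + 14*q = q*(q + 2)*(q + 7)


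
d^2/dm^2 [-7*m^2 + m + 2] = -14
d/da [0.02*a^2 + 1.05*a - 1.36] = 0.04*a + 1.05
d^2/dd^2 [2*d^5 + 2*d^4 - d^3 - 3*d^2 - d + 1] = 40*d^3 + 24*d^2 - 6*d - 6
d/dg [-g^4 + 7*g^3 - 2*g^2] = g*(-4*g^2 + 21*g - 4)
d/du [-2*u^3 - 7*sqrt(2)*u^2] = 2*u*(-3*u - 7*sqrt(2))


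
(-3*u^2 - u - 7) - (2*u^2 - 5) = -5*u^2 - u - 2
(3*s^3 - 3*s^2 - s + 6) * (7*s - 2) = 21*s^4 - 27*s^3 - s^2 + 44*s - 12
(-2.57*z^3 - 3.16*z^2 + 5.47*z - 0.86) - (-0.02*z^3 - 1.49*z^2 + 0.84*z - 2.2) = -2.55*z^3 - 1.67*z^2 + 4.63*z + 1.34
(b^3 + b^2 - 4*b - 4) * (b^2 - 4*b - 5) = b^5 - 3*b^4 - 13*b^3 + 7*b^2 + 36*b + 20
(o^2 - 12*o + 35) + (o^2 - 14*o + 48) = 2*o^2 - 26*o + 83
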